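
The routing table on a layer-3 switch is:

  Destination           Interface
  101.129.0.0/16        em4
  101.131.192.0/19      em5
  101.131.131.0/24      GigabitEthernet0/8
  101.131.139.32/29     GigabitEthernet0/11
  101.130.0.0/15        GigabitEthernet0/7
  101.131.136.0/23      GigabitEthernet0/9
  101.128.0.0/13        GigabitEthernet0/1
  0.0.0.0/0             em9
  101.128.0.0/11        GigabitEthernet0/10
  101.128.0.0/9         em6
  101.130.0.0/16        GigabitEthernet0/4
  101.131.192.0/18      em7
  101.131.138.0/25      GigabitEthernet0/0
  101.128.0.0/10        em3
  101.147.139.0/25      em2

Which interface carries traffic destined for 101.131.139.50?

GigabitEthernet0/7

Routes whose prefix contains 101.131.139.50:
  0.0.0.0/0 (default, matches everything) -> em9
  101.128.0.0/9 (101.128.0.0 - 101.255.255.255) -> em6
  101.128.0.0/10 (101.128.0.0 - 101.191.255.255) -> em3
  101.128.0.0/11 (101.128.0.0 - 101.159.255.255) -> GigabitEthernet0/10
  101.128.0.0/13 (101.128.0.0 - 101.135.255.255) -> GigabitEthernet0/1
  101.130.0.0/15 (101.130.0.0 - 101.131.255.255) -> GigabitEthernet0/7
More-specific entries that do NOT match:
  101.131.139.32/29 (101.131.139.32 - 101.131.139.39) does not contain 101.131.139.50
  101.131.138.0/25 (101.131.138.0 - 101.131.138.127) does not contain 101.131.139.50
  101.147.139.0/25 (101.147.139.0 - 101.147.139.127) does not contain 101.131.139.50
  101.131.131.0/24 (101.131.131.0 - 101.131.131.255) does not contain 101.131.139.50
  101.131.136.0/23 (101.131.136.0 - 101.131.137.255) does not contain 101.131.139.50
  101.131.192.0/19 (101.131.192.0 - 101.131.223.255) does not contain 101.131.139.50
  101.131.192.0/18 (101.131.192.0 - 101.131.255.255) does not contain 101.131.139.50
  101.129.0.0/16 (101.129.0.0 - 101.129.255.255) does not contain 101.131.139.50
  101.130.0.0/16 (101.130.0.0 - 101.130.255.255) does not contain 101.131.139.50
Longest matching prefix is /15 -> interface GigabitEthernet0/7.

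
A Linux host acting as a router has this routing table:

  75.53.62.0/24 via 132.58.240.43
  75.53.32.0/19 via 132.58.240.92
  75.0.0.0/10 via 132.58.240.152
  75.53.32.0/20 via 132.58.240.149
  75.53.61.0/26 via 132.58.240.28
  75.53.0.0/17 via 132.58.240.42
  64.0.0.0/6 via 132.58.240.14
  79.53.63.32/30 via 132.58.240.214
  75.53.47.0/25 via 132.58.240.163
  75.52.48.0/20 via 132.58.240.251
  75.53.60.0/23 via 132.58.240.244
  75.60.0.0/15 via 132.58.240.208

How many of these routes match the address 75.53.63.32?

3

Prefixes containing 75.53.63.32:
  75.0.0.0/10 (75.0.0.0 - 75.63.255.255)
  75.53.0.0/17 (75.53.0.0 - 75.53.127.255)
  75.53.32.0/19 (75.53.32.0 - 75.53.63.255)
Total matching entries: 3.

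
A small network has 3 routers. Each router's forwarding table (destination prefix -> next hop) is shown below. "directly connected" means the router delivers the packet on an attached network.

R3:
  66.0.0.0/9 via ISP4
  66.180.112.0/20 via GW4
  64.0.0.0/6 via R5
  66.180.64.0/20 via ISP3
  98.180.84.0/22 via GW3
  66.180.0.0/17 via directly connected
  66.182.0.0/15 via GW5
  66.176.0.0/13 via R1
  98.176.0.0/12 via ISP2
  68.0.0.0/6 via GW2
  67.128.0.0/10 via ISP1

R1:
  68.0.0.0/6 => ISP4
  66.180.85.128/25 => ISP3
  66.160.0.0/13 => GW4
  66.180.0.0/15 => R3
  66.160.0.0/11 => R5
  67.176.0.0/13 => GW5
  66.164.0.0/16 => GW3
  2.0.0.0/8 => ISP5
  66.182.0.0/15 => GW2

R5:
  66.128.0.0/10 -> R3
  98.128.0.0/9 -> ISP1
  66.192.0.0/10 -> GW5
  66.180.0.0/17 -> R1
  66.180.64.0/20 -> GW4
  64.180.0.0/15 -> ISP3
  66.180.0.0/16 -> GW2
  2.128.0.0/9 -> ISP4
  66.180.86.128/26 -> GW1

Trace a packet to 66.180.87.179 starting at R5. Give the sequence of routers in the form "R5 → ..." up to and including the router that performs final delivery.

At R5: longest match for 66.180.87.179 is 66.180.0.0/17 -> R1
At R1: longest match for 66.180.87.179 is 66.180.0.0/15 -> R3
At R3: longest match for 66.180.87.179 is 66.180.0.0/17 -> directly connected

R5 → R1 → R3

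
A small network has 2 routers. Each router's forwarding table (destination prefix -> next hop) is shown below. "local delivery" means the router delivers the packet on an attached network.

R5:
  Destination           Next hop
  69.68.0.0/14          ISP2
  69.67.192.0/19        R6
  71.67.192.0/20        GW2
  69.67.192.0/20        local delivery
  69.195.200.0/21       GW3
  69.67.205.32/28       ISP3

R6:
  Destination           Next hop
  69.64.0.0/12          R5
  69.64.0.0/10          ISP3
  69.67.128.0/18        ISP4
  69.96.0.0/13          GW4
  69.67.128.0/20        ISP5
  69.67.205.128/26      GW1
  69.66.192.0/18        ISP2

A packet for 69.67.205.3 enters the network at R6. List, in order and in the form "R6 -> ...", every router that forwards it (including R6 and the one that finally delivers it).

At R6: longest match for 69.67.205.3 is 69.64.0.0/12 -> R5
At R5: longest match for 69.67.205.3 is 69.67.192.0/20 -> local delivery

R6 -> R5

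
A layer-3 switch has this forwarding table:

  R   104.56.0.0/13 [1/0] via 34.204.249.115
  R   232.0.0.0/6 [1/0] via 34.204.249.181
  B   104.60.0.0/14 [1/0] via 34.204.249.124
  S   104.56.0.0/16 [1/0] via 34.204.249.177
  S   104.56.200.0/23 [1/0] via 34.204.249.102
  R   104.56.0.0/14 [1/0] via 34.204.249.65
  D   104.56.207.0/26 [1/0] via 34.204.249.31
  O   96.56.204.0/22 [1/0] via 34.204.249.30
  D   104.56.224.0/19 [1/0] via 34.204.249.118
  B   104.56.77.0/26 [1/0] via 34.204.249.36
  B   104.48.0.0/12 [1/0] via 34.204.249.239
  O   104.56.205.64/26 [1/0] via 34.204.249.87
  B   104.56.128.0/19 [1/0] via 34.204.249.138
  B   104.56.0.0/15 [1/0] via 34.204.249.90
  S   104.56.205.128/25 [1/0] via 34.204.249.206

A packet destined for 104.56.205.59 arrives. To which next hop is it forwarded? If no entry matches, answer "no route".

Routes whose prefix contains 104.56.205.59:
  104.48.0.0/12 (104.48.0.0 - 104.63.255.255) -> 34.204.249.239
  104.56.0.0/13 (104.56.0.0 - 104.63.255.255) -> 34.204.249.115
  104.56.0.0/14 (104.56.0.0 - 104.59.255.255) -> 34.204.249.65
  104.56.0.0/15 (104.56.0.0 - 104.57.255.255) -> 34.204.249.90
  104.56.0.0/16 (104.56.0.0 - 104.56.255.255) -> 34.204.249.177
More-specific entries that do NOT match:
  104.56.207.0/26 (104.56.207.0 - 104.56.207.63) does not contain 104.56.205.59
  104.56.77.0/26 (104.56.77.0 - 104.56.77.63) does not contain 104.56.205.59
  104.56.205.64/26 (104.56.205.64 - 104.56.205.127) does not contain 104.56.205.59
  104.56.205.128/25 (104.56.205.128 - 104.56.205.255) does not contain 104.56.205.59
  104.56.200.0/23 (104.56.200.0 - 104.56.201.255) does not contain 104.56.205.59
  96.56.204.0/22 (96.56.204.0 - 96.56.207.255) does not contain 104.56.205.59
  104.56.224.0/19 (104.56.224.0 - 104.56.255.255) does not contain 104.56.205.59
  104.56.128.0/19 (104.56.128.0 - 104.56.159.255) does not contain 104.56.205.59
Longest matching prefix is /16 -> next hop 34.204.249.177.

34.204.249.177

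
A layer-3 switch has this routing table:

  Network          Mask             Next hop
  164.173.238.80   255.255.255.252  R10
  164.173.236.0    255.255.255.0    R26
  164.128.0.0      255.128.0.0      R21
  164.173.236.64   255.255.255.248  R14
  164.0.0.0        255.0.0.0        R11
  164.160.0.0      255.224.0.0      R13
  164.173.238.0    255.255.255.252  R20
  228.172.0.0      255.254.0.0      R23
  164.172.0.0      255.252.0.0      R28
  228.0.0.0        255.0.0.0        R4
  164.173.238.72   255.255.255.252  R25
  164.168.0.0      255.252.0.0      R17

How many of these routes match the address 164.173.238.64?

4

Prefixes containing 164.173.238.64:
  164.0.0.0/8 (164.0.0.0 - 164.255.255.255)
  164.128.0.0/9 (164.128.0.0 - 164.255.255.255)
  164.160.0.0/11 (164.160.0.0 - 164.191.255.255)
  164.172.0.0/14 (164.172.0.0 - 164.175.255.255)
Total matching entries: 4.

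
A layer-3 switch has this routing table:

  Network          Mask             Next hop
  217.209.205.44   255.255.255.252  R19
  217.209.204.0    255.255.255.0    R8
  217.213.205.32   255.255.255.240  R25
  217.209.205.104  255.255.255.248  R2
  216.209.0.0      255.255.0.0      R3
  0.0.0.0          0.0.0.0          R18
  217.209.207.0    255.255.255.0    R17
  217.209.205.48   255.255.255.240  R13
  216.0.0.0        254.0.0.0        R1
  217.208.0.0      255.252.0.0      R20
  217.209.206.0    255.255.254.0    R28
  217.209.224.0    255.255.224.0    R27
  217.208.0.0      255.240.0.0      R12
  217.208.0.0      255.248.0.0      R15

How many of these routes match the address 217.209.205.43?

Prefixes containing 217.209.205.43:
  0.0.0.0/0 (default, matches everything)
  216.0.0.0/7 (216.0.0.0 - 217.255.255.255)
  217.208.0.0/12 (217.208.0.0 - 217.223.255.255)
  217.208.0.0/13 (217.208.0.0 - 217.215.255.255)
  217.208.0.0/14 (217.208.0.0 - 217.211.255.255)
Total matching entries: 5.

5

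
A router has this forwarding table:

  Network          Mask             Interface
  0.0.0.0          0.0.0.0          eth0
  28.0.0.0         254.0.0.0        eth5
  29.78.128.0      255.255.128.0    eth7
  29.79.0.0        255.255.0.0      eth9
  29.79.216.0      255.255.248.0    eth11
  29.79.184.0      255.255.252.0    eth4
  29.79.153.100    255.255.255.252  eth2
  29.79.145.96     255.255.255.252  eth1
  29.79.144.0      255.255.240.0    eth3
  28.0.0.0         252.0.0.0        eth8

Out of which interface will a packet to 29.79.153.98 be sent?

eth3

Routes whose prefix contains 29.79.153.98:
  0.0.0.0/0 (default, matches everything) -> eth0
  28.0.0.0/6 (28.0.0.0 - 31.255.255.255) -> eth8
  28.0.0.0/7 (28.0.0.0 - 29.255.255.255) -> eth5
  29.79.0.0/16 (29.79.0.0 - 29.79.255.255) -> eth9
  29.79.144.0/20 (29.79.144.0 - 29.79.159.255) -> eth3
More-specific entries that do NOT match:
  29.79.153.100/30 (29.79.153.100 - 29.79.153.103) does not contain 29.79.153.98
  29.79.145.96/30 (29.79.145.96 - 29.79.145.99) does not contain 29.79.153.98
  29.79.184.0/22 (29.79.184.0 - 29.79.187.255) does not contain 29.79.153.98
  29.79.216.0/21 (29.79.216.0 - 29.79.223.255) does not contain 29.79.153.98
Longest matching prefix is /20 -> interface eth3.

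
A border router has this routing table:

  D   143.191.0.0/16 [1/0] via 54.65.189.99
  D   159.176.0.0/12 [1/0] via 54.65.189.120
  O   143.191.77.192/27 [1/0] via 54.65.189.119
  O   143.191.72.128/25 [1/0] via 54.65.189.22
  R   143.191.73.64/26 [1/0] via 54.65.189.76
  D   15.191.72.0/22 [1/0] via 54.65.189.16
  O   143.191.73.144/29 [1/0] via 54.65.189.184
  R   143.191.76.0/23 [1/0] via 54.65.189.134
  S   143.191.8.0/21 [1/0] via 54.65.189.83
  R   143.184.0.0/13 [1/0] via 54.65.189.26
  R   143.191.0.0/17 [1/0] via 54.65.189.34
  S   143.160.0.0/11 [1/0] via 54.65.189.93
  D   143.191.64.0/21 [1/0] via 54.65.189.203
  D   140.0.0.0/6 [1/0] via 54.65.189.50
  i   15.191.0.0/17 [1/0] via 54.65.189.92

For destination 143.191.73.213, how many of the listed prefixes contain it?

5

Prefixes containing 143.191.73.213:
  140.0.0.0/6 (140.0.0.0 - 143.255.255.255)
  143.160.0.0/11 (143.160.0.0 - 143.191.255.255)
  143.184.0.0/13 (143.184.0.0 - 143.191.255.255)
  143.191.0.0/16 (143.191.0.0 - 143.191.255.255)
  143.191.0.0/17 (143.191.0.0 - 143.191.127.255)
Total matching entries: 5.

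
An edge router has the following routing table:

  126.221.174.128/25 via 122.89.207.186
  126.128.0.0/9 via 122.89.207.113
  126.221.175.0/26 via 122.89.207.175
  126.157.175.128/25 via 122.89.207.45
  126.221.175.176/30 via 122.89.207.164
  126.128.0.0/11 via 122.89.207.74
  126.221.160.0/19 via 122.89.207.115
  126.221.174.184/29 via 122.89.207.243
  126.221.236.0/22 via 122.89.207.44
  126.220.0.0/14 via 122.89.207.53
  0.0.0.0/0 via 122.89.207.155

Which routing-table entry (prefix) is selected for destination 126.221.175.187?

126.221.160.0/19

Entries matching 126.221.175.187:
  0.0.0.0/0 (default, matches everything)
  126.128.0.0/9 (126.128.0.0 - 126.255.255.255)
  126.220.0.0/14 (126.220.0.0 - 126.223.255.255)
  126.221.160.0/19 (126.221.160.0 - 126.221.191.255)
Most specific is 126.221.160.0/19.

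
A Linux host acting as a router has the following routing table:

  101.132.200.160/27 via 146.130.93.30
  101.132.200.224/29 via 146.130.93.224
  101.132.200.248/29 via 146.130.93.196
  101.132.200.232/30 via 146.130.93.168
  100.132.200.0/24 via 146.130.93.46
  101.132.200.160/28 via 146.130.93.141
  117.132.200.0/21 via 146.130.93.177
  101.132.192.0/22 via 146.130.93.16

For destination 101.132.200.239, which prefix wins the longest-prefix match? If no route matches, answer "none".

101.132.200.239 is outside every listed prefix and there is no default route.

none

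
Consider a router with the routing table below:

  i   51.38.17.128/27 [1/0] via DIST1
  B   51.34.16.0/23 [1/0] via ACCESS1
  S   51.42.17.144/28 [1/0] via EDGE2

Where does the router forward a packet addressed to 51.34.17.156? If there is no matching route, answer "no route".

ACCESS1

Routes whose prefix contains 51.34.17.156:
  51.34.16.0/23 (51.34.16.0 - 51.34.17.255) -> ACCESS1
More-specific entries that do NOT match:
  51.42.17.144/28 (51.42.17.144 - 51.42.17.159) does not contain 51.34.17.156
  51.38.17.128/27 (51.38.17.128 - 51.38.17.159) does not contain 51.34.17.156
Longest matching prefix is /23 -> next hop ACCESS1.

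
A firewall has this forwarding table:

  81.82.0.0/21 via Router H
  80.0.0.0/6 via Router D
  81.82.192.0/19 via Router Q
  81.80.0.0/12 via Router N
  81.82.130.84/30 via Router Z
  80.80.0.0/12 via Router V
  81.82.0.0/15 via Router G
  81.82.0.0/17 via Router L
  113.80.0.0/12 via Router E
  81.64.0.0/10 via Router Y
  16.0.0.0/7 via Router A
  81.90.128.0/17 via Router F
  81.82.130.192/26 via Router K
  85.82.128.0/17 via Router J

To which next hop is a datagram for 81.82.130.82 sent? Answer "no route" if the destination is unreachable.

Router G

Routes whose prefix contains 81.82.130.82:
  80.0.0.0/6 (80.0.0.0 - 83.255.255.255) -> Router D
  81.64.0.0/10 (81.64.0.0 - 81.127.255.255) -> Router Y
  81.80.0.0/12 (81.80.0.0 - 81.95.255.255) -> Router N
  81.82.0.0/15 (81.82.0.0 - 81.83.255.255) -> Router G
More-specific entries that do NOT match:
  81.82.130.84/30 (81.82.130.84 - 81.82.130.87) does not contain 81.82.130.82
  81.82.130.192/26 (81.82.130.192 - 81.82.130.255) does not contain 81.82.130.82
  81.82.0.0/21 (81.82.0.0 - 81.82.7.255) does not contain 81.82.130.82
  81.82.192.0/19 (81.82.192.0 - 81.82.223.255) does not contain 81.82.130.82
  81.82.0.0/17 (81.82.0.0 - 81.82.127.255) does not contain 81.82.130.82
  81.90.128.0/17 (81.90.128.0 - 81.90.255.255) does not contain 81.82.130.82
  85.82.128.0/17 (85.82.128.0 - 85.82.255.255) does not contain 81.82.130.82
Longest matching prefix is /15 -> next hop Router G.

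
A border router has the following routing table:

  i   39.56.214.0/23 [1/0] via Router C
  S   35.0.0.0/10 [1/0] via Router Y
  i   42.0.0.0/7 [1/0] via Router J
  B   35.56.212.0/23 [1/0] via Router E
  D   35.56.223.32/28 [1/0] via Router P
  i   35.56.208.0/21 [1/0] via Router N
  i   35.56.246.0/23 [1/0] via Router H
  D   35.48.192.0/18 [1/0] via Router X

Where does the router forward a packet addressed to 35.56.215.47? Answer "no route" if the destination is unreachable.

Router N

Routes whose prefix contains 35.56.215.47:
  35.0.0.0/10 (35.0.0.0 - 35.63.255.255) -> Router Y
  35.56.208.0/21 (35.56.208.0 - 35.56.215.255) -> Router N
More-specific entries that do NOT match:
  35.56.223.32/28 (35.56.223.32 - 35.56.223.47) does not contain 35.56.215.47
  39.56.214.0/23 (39.56.214.0 - 39.56.215.255) does not contain 35.56.215.47
  35.56.212.0/23 (35.56.212.0 - 35.56.213.255) does not contain 35.56.215.47
  35.56.246.0/23 (35.56.246.0 - 35.56.247.255) does not contain 35.56.215.47
Longest matching prefix is /21 -> next hop Router N.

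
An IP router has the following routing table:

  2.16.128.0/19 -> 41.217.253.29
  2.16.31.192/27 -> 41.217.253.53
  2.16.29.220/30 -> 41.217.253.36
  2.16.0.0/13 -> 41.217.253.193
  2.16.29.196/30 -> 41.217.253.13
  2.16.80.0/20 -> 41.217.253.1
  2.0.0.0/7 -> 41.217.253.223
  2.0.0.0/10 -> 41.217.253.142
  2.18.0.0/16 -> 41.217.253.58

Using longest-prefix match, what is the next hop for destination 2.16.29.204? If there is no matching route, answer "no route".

41.217.253.193

Routes whose prefix contains 2.16.29.204:
  2.0.0.0/7 (2.0.0.0 - 3.255.255.255) -> 41.217.253.223
  2.0.0.0/10 (2.0.0.0 - 2.63.255.255) -> 41.217.253.142
  2.16.0.0/13 (2.16.0.0 - 2.23.255.255) -> 41.217.253.193
More-specific entries that do NOT match:
  2.16.29.220/30 (2.16.29.220 - 2.16.29.223) does not contain 2.16.29.204
  2.16.29.196/30 (2.16.29.196 - 2.16.29.199) does not contain 2.16.29.204
  2.16.31.192/27 (2.16.31.192 - 2.16.31.223) does not contain 2.16.29.204
  2.16.80.0/20 (2.16.80.0 - 2.16.95.255) does not contain 2.16.29.204
  2.16.128.0/19 (2.16.128.0 - 2.16.159.255) does not contain 2.16.29.204
  2.18.0.0/16 (2.18.0.0 - 2.18.255.255) does not contain 2.16.29.204
Longest matching prefix is /13 -> next hop 41.217.253.193.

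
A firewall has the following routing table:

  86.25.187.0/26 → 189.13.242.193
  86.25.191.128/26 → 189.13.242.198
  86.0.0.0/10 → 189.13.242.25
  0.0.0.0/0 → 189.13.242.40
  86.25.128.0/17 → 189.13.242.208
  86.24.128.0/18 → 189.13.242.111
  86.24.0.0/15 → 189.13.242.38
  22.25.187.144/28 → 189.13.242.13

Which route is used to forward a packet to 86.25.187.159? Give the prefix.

86.25.128.0/17

Entries matching 86.25.187.159:
  0.0.0.0/0 (default, matches everything)
  86.0.0.0/10 (86.0.0.0 - 86.63.255.255)
  86.24.0.0/15 (86.24.0.0 - 86.25.255.255)
  86.25.128.0/17 (86.25.128.0 - 86.25.255.255)
Most specific is 86.25.128.0/17.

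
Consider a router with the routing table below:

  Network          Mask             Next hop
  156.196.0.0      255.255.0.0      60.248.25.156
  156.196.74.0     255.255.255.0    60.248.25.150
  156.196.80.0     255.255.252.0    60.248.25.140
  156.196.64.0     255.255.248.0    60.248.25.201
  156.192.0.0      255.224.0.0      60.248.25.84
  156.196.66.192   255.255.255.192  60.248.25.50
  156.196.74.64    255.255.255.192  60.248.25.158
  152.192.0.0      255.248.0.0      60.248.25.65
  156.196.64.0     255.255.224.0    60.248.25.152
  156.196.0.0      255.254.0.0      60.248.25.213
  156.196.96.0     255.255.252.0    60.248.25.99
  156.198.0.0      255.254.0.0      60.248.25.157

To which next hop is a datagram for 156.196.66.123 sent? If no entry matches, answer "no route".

Routes whose prefix contains 156.196.66.123:
  156.192.0.0/11 (156.192.0.0 - 156.223.255.255) -> 60.248.25.84
  156.196.0.0/15 (156.196.0.0 - 156.197.255.255) -> 60.248.25.213
  156.196.0.0/16 (156.196.0.0 - 156.196.255.255) -> 60.248.25.156
  156.196.64.0/19 (156.196.64.0 - 156.196.95.255) -> 60.248.25.152
  156.196.64.0/21 (156.196.64.0 - 156.196.71.255) -> 60.248.25.201
More-specific entries that do NOT match:
  156.196.66.192/26 (156.196.66.192 - 156.196.66.255) does not contain 156.196.66.123
  156.196.74.64/26 (156.196.74.64 - 156.196.74.127) does not contain 156.196.66.123
  156.196.74.0/24 (156.196.74.0 - 156.196.74.255) does not contain 156.196.66.123
  156.196.80.0/22 (156.196.80.0 - 156.196.83.255) does not contain 156.196.66.123
  156.196.96.0/22 (156.196.96.0 - 156.196.99.255) does not contain 156.196.66.123
Longest matching prefix is /21 -> next hop 60.248.25.201.

60.248.25.201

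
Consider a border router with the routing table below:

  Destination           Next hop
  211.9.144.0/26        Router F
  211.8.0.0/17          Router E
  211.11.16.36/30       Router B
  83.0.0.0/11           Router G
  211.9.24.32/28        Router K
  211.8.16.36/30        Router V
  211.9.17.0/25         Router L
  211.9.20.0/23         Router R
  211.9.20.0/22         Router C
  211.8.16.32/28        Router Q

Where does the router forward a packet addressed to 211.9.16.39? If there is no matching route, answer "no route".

no route

No entry's prefix contains 211.9.16.39; there is no default route.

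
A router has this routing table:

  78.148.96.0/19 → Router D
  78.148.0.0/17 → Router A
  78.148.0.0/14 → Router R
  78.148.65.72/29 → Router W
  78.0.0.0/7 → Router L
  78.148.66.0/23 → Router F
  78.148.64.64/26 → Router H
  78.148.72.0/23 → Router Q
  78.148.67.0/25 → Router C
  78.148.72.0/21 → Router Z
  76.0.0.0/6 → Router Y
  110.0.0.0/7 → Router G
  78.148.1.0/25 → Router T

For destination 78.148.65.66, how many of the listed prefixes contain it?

4

Prefixes containing 78.148.65.66:
  76.0.0.0/6 (76.0.0.0 - 79.255.255.255)
  78.0.0.0/7 (78.0.0.0 - 79.255.255.255)
  78.148.0.0/14 (78.148.0.0 - 78.151.255.255)
  78.148.0.0/17 (78.148.0.0 - 78.148.127.255)
Total matching entries: 4.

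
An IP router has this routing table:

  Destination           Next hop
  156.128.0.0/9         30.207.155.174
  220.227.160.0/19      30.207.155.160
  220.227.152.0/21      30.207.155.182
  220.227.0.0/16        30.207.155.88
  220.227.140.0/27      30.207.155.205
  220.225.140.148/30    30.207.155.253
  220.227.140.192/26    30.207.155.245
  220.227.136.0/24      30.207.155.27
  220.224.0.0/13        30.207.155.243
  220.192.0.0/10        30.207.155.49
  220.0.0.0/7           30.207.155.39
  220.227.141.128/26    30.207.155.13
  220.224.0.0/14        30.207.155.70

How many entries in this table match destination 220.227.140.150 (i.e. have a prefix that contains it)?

Prefixes containing 220.227.140.150:
  220.0.0.0/7 (220.0.0.0 - 221.255.255.255)
  220.192.0.0/10 (220.192.0.0 - 220.255.255.255)
  220.224.0.0/13 (220.224.0.0 - 220.231.255.255)
  220.224.0.0/14 (220.224.0.0 - 220.227.255.255)
  220.227.0.0/16 (220.227.0.0 - 220.227.255.255)
Total matching entries: 5.

5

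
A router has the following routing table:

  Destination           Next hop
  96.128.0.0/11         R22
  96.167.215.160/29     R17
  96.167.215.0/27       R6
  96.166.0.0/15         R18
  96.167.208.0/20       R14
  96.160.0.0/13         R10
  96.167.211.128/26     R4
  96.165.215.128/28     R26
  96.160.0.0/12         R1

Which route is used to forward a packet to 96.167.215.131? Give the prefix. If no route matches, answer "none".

96.167.208.0/20

Entries matching 96.167.215.131:
  96.160.0.0/12 (96.160.0.0 - 96.175.255.255)
  96.160.0.0/13 (96.160.0.0 - 96.167.255.255)
  96.166.0.0/15 (96.166.0.0 - 96.167.255.255)
  96.167.208.0/20 (96.167.208.0 - 96.167.223.255)
Most specific is 96.167.208.0/20.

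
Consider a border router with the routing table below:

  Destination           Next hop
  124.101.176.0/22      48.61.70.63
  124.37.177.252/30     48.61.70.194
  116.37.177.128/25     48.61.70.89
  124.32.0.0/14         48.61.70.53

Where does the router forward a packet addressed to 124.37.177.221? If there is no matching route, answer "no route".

No entry's prefix contains 124.37.177.221; there is no default route.

no route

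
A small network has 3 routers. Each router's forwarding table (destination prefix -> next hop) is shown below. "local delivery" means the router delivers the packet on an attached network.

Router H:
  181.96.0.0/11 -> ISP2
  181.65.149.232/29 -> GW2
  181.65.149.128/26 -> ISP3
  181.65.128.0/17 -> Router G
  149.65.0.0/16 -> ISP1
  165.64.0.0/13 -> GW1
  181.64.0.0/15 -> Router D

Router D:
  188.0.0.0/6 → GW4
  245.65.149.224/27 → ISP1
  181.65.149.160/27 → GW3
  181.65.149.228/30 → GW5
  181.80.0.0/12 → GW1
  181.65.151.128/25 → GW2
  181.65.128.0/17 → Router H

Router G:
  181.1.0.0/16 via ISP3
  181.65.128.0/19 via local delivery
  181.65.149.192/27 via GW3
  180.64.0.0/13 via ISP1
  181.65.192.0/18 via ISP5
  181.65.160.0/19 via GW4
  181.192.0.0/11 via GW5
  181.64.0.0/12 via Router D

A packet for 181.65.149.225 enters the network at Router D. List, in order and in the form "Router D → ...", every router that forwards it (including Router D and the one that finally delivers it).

Router D → Router H → Router G

At Router D: longest match for 181.65.149.225 is 181.65.128.0/17 -> Router H
At Router H: longest match for 181.65.149.225 is 181.65.128.0/17 -> Router G
At Router G: longest match for 181.65.149.225 is 181.65.128.0/19 -> local delivery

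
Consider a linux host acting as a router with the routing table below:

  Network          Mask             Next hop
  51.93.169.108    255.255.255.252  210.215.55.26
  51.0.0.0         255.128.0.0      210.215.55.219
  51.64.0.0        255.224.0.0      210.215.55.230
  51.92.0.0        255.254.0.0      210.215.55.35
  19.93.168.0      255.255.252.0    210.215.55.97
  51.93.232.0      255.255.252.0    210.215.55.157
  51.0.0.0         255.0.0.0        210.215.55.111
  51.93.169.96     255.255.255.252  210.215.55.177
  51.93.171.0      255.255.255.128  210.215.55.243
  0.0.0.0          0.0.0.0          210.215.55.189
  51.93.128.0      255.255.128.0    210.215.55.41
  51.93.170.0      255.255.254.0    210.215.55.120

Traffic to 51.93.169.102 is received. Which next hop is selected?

210.215.55.41

Routes whose prefix contains 51.93.169.102:
  0.0.0.0/0 (default, matches everything) -> 210.215.55.189
  51.0.0.0/8 (51.0.0.0 - 51.255.255.255) -> 210.215.55.111
  51.0.0.0/9 (51.0.0.0 - 51.127.255.255) -> 210.215.55.219
  51.64.0.0/11 (51.64.0.0 - 51.95.255.255) -> 210.215.55.230
  51.92.0.0/15 (51.92.0.0 - 51.93.255.255) -> 210.215.55.35
  51.93.128.0/17 (51.93.128.0 - 51.93.255.255) -> 210.215.55.41
More-specific entries that do NOT match:
  51.93.169.108/30 (51.93.169.108 - 51.93.169.111) does not contain 51.93.169.102
  51.93.169.96/30 (51.93.169.96 - 51.93.169.99) does not contain 51.93.169.102
  51.93.171.0/25 (51.93.171.0 - 51.93.171.127) does not contain 51.93.169.102
  51.93.170.0/23 (51.93.170.0 - 51.93.171.255) does not contain 51.93.169.102
  19.93.168.0/22 (19.93.168.0 - 19.93.171.255) does not contain 51.93.169.102
  51.93.232.0/22 (51.93.232.0 - 51.93.235.255) does not contain 51.93.169.102
Longest matching prefix is /17 -> next hop 210.215.55.41.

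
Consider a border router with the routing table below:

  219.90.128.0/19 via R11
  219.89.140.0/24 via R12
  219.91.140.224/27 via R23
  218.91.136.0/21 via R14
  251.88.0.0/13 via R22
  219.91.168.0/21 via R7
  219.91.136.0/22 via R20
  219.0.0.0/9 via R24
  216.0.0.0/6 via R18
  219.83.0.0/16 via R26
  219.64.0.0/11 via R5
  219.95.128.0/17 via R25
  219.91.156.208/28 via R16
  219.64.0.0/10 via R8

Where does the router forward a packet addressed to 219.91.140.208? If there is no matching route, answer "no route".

R5

Routes whose prefix contains 219.91.140.208:
  216.0.0.0/6 (216.0.0.0 - 219.255.255.255) -> R18
  219.0.0.0/9 (219.0.0.0 - 219.127.255.255) -> R24
  219.64.0.0/10 (219.64.0.0 - 219.127.255.255) -> R8
  219.64.0.0/11 (219.64.0.0 - 219.95.255.255) -> R5
More-specific entries that do NOT match:
  219.91.156.208/28 (219.91.156.208 - 219.91.156.223) does not contain 219.91.140.208
  219.91.140.224/27 (219.91.140.224 - 219.91.140.255) does not contain 219.91.140.208
  219.89.140.0/24 (219.89.140.0 - 219.89.140.255) does not contain 219.91.140.208
  219.91.136.0/22 (219.91.136.0 - 219.91.139.255) does not contain 219.91.140.208
  218.91.136.0/21 (218.91.136.0 - 218.91.143.255) does not contain 219.91.140.208
  219.91.168.0/21 (219.91.168.0 - 219.91.175.255) does not contain 219.91.140.208
  219.90.128.0/19 (219.90.128.0 - 219.90.159.255) does not contain 219.91.140.208
  219.95.128.0/17 (219.95.128.0 - 219.95.255.255) does not contain 219.91.140.208
  219.83.0.0/16 (219.83.0.0 - 219.83.255.255) does not contain 219.91.140.208
  251.88.0.0/13 (251.88.0.0 - 251.95.255.255) does not contain 219.91.140.208
Longest matching prefix is /11 -> next hop R5.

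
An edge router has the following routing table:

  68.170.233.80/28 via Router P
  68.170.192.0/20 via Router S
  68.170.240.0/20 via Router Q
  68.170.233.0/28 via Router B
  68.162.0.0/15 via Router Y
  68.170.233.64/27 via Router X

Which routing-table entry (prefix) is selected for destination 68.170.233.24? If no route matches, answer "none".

none

68.170.233.24 is outside every listed prefix and there is no default route.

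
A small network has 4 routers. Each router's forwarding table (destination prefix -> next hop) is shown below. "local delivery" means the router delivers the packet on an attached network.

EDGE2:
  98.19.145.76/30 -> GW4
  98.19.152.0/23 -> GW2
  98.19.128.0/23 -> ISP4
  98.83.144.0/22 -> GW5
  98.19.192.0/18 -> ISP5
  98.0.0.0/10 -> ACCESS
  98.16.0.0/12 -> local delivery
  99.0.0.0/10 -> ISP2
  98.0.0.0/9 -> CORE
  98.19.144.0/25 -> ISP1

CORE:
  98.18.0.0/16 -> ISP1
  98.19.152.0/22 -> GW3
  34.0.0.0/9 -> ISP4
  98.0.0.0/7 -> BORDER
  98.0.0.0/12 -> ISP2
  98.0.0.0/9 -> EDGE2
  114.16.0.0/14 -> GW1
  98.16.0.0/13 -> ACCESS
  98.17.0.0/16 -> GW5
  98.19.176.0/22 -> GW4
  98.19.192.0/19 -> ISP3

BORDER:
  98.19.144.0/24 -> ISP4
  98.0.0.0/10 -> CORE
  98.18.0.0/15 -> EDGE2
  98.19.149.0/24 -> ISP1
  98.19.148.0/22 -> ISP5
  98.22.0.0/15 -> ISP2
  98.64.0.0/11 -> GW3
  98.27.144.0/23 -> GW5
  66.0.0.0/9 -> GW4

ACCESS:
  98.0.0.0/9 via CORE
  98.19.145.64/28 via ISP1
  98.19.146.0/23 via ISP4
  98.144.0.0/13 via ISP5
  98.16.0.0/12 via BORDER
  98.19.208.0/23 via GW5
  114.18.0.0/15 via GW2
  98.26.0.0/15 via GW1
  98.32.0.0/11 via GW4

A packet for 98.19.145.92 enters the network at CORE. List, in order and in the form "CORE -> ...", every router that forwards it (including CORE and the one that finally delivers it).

CORE -> ACCESS -> BORDER -> EDGE2

At CORE: longest match for 98.19.145.92 is 98.16.0.0/13 -> ACCESS
At ACCESS: longest match for 98.19.145.92 is 98.16.0.0/12 -> BORDER
At BORDER: longest match for 98.19.145.92 is 98.18.0.0/15 -> EDGE2
At EDGE2: longest match for 98.19.145.92 is 98.16.0.0/12 -> local delivery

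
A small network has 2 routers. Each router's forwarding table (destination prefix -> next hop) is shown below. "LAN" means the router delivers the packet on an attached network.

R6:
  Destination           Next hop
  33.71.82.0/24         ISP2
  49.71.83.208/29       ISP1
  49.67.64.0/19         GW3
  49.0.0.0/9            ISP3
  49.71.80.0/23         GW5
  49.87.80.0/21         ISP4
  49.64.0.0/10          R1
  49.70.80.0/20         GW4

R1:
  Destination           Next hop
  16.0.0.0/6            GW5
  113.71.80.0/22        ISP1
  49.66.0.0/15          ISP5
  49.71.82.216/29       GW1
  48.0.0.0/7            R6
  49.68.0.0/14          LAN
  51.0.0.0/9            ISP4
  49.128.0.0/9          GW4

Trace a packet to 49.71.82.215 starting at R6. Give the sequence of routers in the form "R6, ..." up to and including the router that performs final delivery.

R6, R1

At R6: longest match for 49.71.82.215 is 49.64.0.0/10 -> R1
At R1: longest match for 49.71.82.215 is 49.68.0.0/14 -> LAN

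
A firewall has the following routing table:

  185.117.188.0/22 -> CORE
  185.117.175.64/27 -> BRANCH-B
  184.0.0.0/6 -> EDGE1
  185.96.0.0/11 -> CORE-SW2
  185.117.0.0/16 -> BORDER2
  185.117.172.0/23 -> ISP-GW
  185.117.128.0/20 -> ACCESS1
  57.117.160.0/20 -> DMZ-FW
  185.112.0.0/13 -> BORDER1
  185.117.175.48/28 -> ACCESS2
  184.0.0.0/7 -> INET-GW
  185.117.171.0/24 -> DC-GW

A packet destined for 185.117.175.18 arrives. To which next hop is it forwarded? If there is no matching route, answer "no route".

Routes whose prefix contains 185.117.175.18:
  184.0.0.0/6 (184.0.0.0 - 187.255.255.255) -> EDGE1
  184.0.0.0/7 (184.0.0.0 - 185.255.255.255) -> INET-GW
  185.96.0.0/11 (185.96.0.0 - 185.127.255.255) -> CORE-SW2
  185.112.0.0/13 (185.112.0.0 - 185.119.255.255) -> BORDER1
  185.117.0.0/16 (185.117.0.0 - 185.117.255.255) -> BORDER2
More-specific entries that do NOT match:
  185.117.175.48/28 (185.117.175.48 - 185.117.175.63) does not contain 185.117.175.18
  185.117.175.64/27 (185.117.175.64 - 185.117.175.95) does not contain 185.117.175.18
  185.117.171.0/24 (185.117.171.0 - 185.117.171.255) does not contain 185.117.175.18
  185.117.172.0/23 (185.117.172.0 - 185.117.173.255) does not contain 185.117.175.18
  185.117.188.0/22 (185.117.188.0 - 185.117.191.255) does not contain 185.117.175.18
  185.117.128.0/20 (185.117.128.0 - 185.117.143.255) does not contain 185.117.175.18
  57.117.160.0/20 (57.117.160.0 - 57.117.175.255) does not contain 185.117.175.18
Longest matching prefix is /16 -> next hop BORDER2.

BORDER2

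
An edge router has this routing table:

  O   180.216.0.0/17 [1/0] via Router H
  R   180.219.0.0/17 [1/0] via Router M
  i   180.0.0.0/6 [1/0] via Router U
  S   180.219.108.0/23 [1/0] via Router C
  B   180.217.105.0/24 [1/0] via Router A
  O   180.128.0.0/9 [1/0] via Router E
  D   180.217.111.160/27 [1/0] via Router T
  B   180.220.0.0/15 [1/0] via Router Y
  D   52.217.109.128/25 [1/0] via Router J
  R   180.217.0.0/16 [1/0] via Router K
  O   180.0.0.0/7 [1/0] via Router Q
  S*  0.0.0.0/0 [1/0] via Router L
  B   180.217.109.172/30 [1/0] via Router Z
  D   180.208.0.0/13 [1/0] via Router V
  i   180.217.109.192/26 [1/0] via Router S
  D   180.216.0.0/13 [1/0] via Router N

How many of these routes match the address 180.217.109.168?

Prefixes containing 180.217.109.168:
  0.0.0.0/0 (default, matches everything)
  180.0.0.0/6 (180.0.0.0 - 183.255.255.255)
  180.0.0.0/7 (180.0.0.0 - 181.255.255.255)
  180.128.0.0/9 (180.128.0.0 - 180.255.255.255)
  180.216.0.0/13 (180.216.0.0 - 180.223.255.255)
  180.217.0.0/16 (180.217.0.0 - 180.217.255.255)
Total matching entries: 6.

6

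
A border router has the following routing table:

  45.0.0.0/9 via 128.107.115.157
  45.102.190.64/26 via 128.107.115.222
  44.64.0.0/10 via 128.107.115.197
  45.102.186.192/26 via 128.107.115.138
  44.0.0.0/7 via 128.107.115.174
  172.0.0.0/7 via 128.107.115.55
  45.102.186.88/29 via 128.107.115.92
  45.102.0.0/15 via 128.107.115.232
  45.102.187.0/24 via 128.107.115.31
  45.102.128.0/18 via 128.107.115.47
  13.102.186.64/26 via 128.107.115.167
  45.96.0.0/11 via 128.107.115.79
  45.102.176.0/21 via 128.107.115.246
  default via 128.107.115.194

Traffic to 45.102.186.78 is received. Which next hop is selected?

128.107.115.47

Routes whose prefix contains 45.102.186.78:
  0.0.0.0/0 (default, matches everything) -> 128.107.115.194
  44.0.0.0/7 (44.0.0.0 - 45.255.255.255) -> 128.107.115.174
  45.0.0.0/9 (45.0.0.0 - 45.127.255.255) -> 128.107.115.157
  45.96.0.0/11 (45.96.0.0 - 45.127.255.255) -> 128.107.115.79
  45.102.0.0/15 (45.102.0.0 - 45.103.255.255) -> 128.107.115.232
  45.102.128.0/18 (45.102.128.0 - 45.102.191.255) -> 128.107.115.47
More-specific entries that do NOT match:
  45.102.186.88/29 (45.102.186.88 - 45.102.186.95) does not contain 45.102.186.78
  45.102.190.64/26 (45.102.190.64 - 45.102.190.127) does not contain 45.102.186.78
  45.102.186.192/26 (45.102.186.192 - 45.102.186.255) does not contain 45.102.186.78
  13.102.186.64/26 (13.102.186.64 - 13.102.186.127) does not contain 45.102.186.78
  45.102.187.0/24 (45.102.187.0 - 45.102.187.255) does not contain 45.102.186.78
  45.102.176.0/21 (45.102.176.0 - 45.102.183.255) does not contain 45.102.186.78
Longest matching prefix is /18 -> next hop 128.107.115.47.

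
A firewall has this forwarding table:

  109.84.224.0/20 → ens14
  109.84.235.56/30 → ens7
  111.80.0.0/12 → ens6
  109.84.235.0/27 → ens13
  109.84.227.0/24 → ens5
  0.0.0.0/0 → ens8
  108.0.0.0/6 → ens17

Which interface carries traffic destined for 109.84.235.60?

Routes whose prefix contains 109.84.235.60:
  0.0.0.0/0 (default, matches everything) -> ens8
  108.0.0.0/6 (108.0.0.0 - 111.255.255.255) -> ens17
  109.84.224.0/20 (109.84.224.0 - 109.84.239.255) -> ens14
More-specific entries that do NOT match:
  109.84.235.56/30 (109.84.235.56 - 109.84.235.59) does not contain 109.84.235.60
  109.84.235.0/27 (109.84.235.0 - 109.84.235.31) does not contain 109.84.235.60
  109.84.227.0/24 (109.84.227.0 - 109.84.227.255) does not contain 109.84.235.60
Longest matching prefix is /20 -> interface ens14.

ens14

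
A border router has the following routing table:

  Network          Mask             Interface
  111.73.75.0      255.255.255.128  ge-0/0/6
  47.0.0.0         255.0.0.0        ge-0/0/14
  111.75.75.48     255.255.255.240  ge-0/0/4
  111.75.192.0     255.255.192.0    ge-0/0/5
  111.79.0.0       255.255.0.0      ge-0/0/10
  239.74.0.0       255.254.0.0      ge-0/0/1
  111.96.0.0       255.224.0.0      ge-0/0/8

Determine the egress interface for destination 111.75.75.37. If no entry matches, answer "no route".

No entry's prefix contains 111.75.75.37; there is no default route.

no route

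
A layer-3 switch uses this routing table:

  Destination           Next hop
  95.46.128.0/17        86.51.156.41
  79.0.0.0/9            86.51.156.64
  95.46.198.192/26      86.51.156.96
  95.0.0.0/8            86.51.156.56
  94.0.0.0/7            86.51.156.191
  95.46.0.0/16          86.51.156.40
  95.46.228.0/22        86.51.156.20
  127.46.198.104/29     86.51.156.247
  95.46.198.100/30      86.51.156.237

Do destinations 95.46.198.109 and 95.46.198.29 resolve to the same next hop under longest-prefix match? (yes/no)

95.46.198.109: longest match 95.46.128.0/17 -> 86.51.156.41
95.46.198.29: longest match 95.46.128.0/17 -> 86.51.156.41

yes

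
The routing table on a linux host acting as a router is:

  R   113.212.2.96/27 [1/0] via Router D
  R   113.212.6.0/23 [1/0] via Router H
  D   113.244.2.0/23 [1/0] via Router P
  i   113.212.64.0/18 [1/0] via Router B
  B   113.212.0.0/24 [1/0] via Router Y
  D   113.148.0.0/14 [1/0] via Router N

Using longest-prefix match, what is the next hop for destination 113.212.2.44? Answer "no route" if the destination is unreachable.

No entry's prefix contains 113.212.2.44; there is no default route.

no route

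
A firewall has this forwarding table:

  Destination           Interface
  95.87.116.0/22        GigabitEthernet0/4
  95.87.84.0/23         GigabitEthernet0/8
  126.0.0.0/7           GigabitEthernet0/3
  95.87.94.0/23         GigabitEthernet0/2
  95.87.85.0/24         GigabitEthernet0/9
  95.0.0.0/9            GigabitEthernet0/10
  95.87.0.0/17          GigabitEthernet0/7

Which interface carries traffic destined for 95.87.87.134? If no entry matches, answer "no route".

GigabitEthernet0/7

Routes whose prefix contains 95.87.87.134:
  95.0.0.0/9 (95.0.0.0 - 95.127.255.255) -> GigabitEthernet0/10
  95.87.0.0/17 (95.87.0.0 - 95.87.127.255) -> GigabitEthernet0/7
More-specific entries that do NOT match:
  95.87.85.0/24 (95.87.85.0 - 95.87.85.255) does not contain 95.87.87.134
  95.87.84.0/23 (95.87.84.0 - 95.87.85.255) does not contain 95.87.87.134
  95.87.94.0/23 (95.87.94.0 - 95.87.95.255) does not contain 95.87.87.134
  95.87.116.0/22 (95.87.116.0 - 95.87.119.255) does not contain 95.87.87.134
Longest matching prefix is /17 -> interface GigabitEthernet0/7.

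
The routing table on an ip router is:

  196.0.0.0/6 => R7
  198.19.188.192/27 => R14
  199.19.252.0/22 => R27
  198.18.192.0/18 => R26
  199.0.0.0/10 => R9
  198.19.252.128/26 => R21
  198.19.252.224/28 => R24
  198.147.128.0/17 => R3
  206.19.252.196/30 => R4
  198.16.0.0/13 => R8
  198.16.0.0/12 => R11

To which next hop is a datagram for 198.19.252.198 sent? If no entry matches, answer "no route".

R8

Routes whose prefix contains 198.19.252.198:
  196.0.0.0/6 (196.0.0.0 - 199.255.255.255) -> R7
  198.16.0.0/12 (198.16.0.0 - 198.31.255.255) -> R11
  198.16.0.0/13 (198.16.0.0 - 198.23.255.255) -> R8
More-specific entries that do NOT match:
  206.19.252.196/30 (206.19.252.196 - 206.19.252.199) does not contain 198.19.252.198
  198.19.252.224/28 (198.19.252.224 - 198.19.252.239) does not contain 198.19.252.198
  198.19.188.192/27 (198.19.188.192 - 198.19.188.223) does not contain 198.19.252.198
  198.19.252.128/26 (198.19.252.128 - 198.19.252.191) does not contain 198.19.252.198
  199.19.252.0/22 (199.19.252.0 - 199.19.255.255) does not contain 198.19.252.198
  198.18.192.0/18 (198.18.192.0 - 198.18.255.255) does not contain 198.19.252.198
  198.147.128.0/17 (198.147.128.0 - 198.147.255.255) does not contain 198.19.252.198
Longest matching prefix is /13 -> next hop R8.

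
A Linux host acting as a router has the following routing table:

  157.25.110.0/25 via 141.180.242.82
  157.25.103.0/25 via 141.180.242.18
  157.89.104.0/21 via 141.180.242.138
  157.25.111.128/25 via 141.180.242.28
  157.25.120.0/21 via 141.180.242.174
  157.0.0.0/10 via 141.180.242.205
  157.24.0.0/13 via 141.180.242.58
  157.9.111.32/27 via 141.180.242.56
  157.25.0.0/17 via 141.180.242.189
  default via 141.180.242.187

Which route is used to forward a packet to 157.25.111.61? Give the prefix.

157.25.0.0/17

Entries matching 157.25.111.61:
  0.0.0.0/0 (default, matches everything)
  157.0.0.0/10 (157.0.0.0 - 157.63.255.255)
  157.24.0.0/13 (157.24.0.0 - 157.31.255.255)
  157.25.0.0/17 (157.25.0.0 - 157.25.127.255)
Most specific is 157.25.0.0/17.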